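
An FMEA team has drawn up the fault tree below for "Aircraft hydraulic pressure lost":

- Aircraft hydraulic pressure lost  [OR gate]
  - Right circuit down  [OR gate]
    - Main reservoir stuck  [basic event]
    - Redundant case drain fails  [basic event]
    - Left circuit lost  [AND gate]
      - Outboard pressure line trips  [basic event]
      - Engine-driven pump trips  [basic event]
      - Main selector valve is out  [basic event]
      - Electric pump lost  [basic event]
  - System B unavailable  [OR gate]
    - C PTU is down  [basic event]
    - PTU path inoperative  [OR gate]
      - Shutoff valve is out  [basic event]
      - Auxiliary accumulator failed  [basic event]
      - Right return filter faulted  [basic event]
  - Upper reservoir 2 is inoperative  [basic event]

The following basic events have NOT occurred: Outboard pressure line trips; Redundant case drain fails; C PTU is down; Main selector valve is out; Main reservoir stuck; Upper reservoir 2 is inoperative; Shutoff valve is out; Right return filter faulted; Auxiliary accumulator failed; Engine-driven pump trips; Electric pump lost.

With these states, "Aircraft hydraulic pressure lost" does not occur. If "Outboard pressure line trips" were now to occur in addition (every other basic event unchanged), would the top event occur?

No

Counterfactual: set "Outboard pressure line trips" to occurred.
Left circuit lost [AND]: Outboard pressure line trips=occurs, Engine-driven pump trips=not, Main selector valve is out=not, Electric pump lost=not → not all inputs occur → does not occur.
Right circuit down [OR]: Main reservoir stuck=not, Redundant case drain fails=not, Left circuit lost=not → no input occurs → does not occur.
PTU path inoperative [OR]: Shutoff valve is out=not, Auxiliary accumulator failed=not, Right return filter faulted=not → no input occurs → does not occur.
System B unavailable [OR]: C PTU is down=not, PTU path inoperative=not → no input occurs → does not occur.
Aircraft hydraulic pressure lost [OR]: Right circuit down=not, System B unavailable=not, Upper reservoir 2 is inoperative=not → no input occurs → does not occur.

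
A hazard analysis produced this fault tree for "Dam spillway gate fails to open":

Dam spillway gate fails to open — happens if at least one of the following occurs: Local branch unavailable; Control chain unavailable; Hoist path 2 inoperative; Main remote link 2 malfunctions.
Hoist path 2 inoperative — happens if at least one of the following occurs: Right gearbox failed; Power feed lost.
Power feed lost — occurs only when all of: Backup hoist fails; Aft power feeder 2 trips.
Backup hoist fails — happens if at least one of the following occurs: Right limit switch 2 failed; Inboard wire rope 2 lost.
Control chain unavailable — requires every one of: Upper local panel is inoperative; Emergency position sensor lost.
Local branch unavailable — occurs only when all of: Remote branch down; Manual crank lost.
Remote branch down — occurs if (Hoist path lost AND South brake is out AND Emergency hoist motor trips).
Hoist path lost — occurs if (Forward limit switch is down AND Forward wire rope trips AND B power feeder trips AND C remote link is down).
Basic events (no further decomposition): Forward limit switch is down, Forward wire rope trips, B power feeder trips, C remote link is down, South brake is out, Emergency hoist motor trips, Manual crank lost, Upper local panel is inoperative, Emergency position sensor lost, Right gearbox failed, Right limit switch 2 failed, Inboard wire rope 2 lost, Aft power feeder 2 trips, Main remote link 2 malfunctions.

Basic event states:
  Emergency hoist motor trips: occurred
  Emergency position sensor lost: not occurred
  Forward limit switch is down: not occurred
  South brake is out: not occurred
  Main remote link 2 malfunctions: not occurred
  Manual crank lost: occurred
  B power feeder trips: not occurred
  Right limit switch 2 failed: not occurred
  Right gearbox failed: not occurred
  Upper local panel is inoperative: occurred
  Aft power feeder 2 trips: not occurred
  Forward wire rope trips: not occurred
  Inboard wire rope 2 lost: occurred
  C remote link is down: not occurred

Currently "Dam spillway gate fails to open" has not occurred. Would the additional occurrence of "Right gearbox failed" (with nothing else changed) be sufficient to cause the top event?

Counterfactual: set "Right gearbox failed" to occurred.
Hoist path lost [AND]: Forward limit switch is down=not, Forward wire rope trips=not, B power feeder trips=not, C remote link is down=not → not all inputs occur → does not occur.
Remote branch down [AND]: Hoist path lost=not, South brake is out=not, Emergency hoist motor trips=occurs → not all inputs occur → does not occur.
Local branch unavailable [AND]: Remote branch down=not, Manual crank lost=occurs → not all inputs occur → does not occur.
Control chain unavailable [AND]: Upper local panel is inoperative=occurs, Emergency position sensor lost=not → not all inputs occur → does not occur.
Backup hoist fails [OR]: Right limit switch 2 failed=not, Inboard wire rope 2 lost=occurs → at least one input occurs → occurs.
Power feed lost [AND]: Backup hoist fails=occurs, Aft power feeder 2 trips=not → not all inputs occur → does not occur.
Hoist path 2 inoperative [OR]: Right gearbox failed=occurs, Power feed lost=not → at least one input occurs → occurs.
Dam spillway gate fails to open [OR]: Local branch unavailable=not, Control chain unavailable=not, Hoist path 2 inoperative=occurs, Main remote link 2 malfunctions=not → at least one input occurs → occurs.

Yes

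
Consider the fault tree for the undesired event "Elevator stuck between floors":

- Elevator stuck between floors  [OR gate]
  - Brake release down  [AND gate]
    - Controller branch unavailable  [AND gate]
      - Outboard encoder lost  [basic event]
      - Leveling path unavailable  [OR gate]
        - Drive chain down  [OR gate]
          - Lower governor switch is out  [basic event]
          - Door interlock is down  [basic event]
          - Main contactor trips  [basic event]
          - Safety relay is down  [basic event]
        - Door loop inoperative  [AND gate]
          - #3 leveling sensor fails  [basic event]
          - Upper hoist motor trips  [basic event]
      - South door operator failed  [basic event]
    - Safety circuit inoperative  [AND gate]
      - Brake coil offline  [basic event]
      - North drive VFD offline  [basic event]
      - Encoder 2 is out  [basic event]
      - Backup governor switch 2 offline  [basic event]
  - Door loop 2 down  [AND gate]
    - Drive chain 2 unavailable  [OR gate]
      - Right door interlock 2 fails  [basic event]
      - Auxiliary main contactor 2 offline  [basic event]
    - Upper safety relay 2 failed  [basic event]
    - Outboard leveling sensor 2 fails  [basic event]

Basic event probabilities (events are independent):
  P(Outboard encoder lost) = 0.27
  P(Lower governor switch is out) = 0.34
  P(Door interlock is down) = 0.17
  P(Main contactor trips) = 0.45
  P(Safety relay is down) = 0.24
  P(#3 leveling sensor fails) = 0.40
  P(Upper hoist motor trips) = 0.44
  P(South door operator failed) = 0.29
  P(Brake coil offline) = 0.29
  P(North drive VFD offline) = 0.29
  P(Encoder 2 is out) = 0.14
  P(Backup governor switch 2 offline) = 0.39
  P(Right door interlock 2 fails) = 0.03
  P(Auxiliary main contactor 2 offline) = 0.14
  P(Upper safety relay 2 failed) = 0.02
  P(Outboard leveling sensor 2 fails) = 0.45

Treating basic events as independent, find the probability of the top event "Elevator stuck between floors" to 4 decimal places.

0.0018

P(Drive chain down) [OR] = 1 − (1−0.34) × (1−0.17) × (1−0.45) × (1−0.24) = 0.771020
P(Door loop inoperative) [AND] = 0.40 × 0.44 = 0.176000
P(Leveling path unavailable) [OR] = 1 − (1−0.771020) × (1−0.176000) = 0.811320
P(Controller branch unavailable) [AND] = 0.27 × 0.811320 × 0.29 = 0.063526
P(Safety circuit inoperative) [AND] = 0.29 × 0.29 × 0.14 × 0.39 = 0.004592
P(Brake release down) [AND] = 0.063526 × 0.004592 = 0.000292
P(Drive chain 2 unavailable) [OR] = 1 − (1−0.03) × (1−0.14) = 0.165800
P(Door loop 2 down) [AND] = 0.165800 × 0.02 × 0.45 = 0.001492
P(Elevator stuck between floors) [OR] = 1 − (1−0.000292) × (1−0.001492) = 0.001784
Rounded to 4 decimal places: P(Elevator stuck between floors) ≈ 0.0018.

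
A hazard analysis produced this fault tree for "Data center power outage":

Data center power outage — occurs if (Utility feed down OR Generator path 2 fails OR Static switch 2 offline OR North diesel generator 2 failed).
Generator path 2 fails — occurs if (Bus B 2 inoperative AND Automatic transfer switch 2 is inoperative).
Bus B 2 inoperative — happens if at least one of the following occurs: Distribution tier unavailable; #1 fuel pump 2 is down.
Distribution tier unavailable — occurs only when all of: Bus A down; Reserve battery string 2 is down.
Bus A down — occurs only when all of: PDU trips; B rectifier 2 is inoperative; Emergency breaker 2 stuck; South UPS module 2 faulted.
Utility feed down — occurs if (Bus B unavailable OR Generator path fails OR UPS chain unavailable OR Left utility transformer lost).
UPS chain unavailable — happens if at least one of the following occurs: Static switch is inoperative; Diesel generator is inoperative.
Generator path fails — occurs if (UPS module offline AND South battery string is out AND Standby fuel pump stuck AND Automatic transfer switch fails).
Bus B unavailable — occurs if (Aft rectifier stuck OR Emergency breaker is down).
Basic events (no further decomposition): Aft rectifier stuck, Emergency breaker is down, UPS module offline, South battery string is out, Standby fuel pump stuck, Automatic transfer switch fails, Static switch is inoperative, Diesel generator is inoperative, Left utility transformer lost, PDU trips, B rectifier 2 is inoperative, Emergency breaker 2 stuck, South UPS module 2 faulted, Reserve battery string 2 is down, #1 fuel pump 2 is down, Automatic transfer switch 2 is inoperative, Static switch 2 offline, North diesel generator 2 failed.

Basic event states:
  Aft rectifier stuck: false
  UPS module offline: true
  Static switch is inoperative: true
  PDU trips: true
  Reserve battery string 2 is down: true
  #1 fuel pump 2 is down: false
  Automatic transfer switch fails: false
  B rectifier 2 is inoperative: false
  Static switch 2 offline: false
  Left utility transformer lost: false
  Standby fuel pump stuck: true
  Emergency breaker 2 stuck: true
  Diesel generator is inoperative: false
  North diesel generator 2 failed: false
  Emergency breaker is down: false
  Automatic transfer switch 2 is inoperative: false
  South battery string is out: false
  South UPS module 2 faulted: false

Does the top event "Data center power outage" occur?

Yes

Bus B unavailable [OR]: Aft rectifier stuck=not, Emergency breaker is down=not → no input occurs → does not occur.
Generator path fails [AND]: UPS module offline=occurs, South battery string is out=not, Standby fuel pump stuck=occurs, Automatic transfer switch fails=not → not all inputs occur → does not occur.
UPS chain unavailable [OR]: Static switch is inoperative=occurs, Diesel generator is inoperative=not → at least one input occurs → occurs.
Utility feed down [OR]: Bus B unavailable=not, Generator path fails=not, UPS chain unavailable=occurs, Left utility transformer lost=not → at least one input occurs → occurs.
Bus A down [AND]: PDU trips=occurs, B rectifier 2 is inoperative=not, Emergency breaker 2 stuck=occurs, South UPS module 2 faulted=not → not all inputs occur → does not occur.
Distribution tier unavailable [AND]: Bus A down=not, Reserve battery string 2 is down=occurs → not all inputs occur → does not occur.
Bus B 2 inoperative [OR]: Distribution tier unavailable=not, #1 fuel pump 2 is down=not → no input occurs → does not occur.
Generator path 2 fails [AND]: Bus B 2 inoperative=not, Automatic transfer switch 2 is inoperative=not → not all inputs occur → does not occur.
Data center power outage [OR]: Utility feed down=occurs, Generator path 2 fails=not, Static switch 2 offline=not, North diesel generator 2 failed=not → at least one input occurs → occurs.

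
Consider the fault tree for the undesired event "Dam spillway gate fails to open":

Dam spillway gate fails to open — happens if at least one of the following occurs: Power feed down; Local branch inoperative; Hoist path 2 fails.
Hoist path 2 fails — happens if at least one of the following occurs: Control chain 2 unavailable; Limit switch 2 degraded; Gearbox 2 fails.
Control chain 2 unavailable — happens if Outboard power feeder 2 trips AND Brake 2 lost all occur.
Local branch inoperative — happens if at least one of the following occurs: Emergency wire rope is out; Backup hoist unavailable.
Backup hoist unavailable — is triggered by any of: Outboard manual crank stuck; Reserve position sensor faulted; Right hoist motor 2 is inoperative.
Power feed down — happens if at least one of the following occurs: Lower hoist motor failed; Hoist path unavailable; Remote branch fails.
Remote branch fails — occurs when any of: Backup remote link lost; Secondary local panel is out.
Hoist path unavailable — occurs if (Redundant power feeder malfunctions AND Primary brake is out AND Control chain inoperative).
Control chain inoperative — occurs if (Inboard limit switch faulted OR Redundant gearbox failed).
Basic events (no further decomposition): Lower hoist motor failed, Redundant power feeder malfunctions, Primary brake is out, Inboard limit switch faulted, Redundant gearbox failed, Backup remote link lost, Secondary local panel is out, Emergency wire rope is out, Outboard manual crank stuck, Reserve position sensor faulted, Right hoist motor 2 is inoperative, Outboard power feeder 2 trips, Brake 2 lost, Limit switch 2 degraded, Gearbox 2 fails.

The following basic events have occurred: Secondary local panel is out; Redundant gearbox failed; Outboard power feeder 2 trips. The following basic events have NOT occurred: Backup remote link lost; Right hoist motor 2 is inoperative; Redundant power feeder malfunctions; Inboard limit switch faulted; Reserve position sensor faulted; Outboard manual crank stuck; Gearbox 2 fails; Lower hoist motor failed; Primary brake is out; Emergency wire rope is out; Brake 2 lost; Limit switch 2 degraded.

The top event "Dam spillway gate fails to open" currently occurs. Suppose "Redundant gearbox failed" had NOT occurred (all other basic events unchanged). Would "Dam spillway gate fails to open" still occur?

Yes

Counterfactual: set "Redundant gearbox failed" to not occurred.
Control chain inoperative [OR]: Inboard limit switch faulted=not, Redundant gearbox failed=not → no input occurs → does not occur.
Hoist path unavailable [AND]: Redundant power feeder malfunctions=not, Primary brake is out=not, Control chain inoperative=not → not all inputs occur → does not occur.
Remote branch fails [OR]: Backup remote link lost=not, Secondary local panel is out=occurs → at least one input occurs → occurs.
Power feed down [OR]: Lower hoist motor failed=not, Hoist path unavailable=not, Remote branch fails=occurs → at least one input occurs → occurs.
Backup hoist unavailable [OR]: Outboard manual crank stuck=not, Reserve position sensor faulted=not, Right hoist motor 2 is inoperative=not → no input occurs → does not occur.
Local branch inoperative [OR]: Emergency wire rope is out=not, Backup hoist unavailable=not → no input occurs → does not occur.
Control chain 2 unavailable [AND]: Outboard power feeder 2 trips=occurs, Brake 2 lost=not → not all inputs occur → does not occur.
Hoist path 2 fails [OR]: Control chain 2 unavailable=not, Limit switch 2 degraded=not, Gearbox 2 fails=not → no input occurs → does not occur.
Dam spillway gate fails to open [OR]: Power feed down=occurs, Local branch inoperative=not, Hoist path 2 fails=not → at least one input occurs → occurs.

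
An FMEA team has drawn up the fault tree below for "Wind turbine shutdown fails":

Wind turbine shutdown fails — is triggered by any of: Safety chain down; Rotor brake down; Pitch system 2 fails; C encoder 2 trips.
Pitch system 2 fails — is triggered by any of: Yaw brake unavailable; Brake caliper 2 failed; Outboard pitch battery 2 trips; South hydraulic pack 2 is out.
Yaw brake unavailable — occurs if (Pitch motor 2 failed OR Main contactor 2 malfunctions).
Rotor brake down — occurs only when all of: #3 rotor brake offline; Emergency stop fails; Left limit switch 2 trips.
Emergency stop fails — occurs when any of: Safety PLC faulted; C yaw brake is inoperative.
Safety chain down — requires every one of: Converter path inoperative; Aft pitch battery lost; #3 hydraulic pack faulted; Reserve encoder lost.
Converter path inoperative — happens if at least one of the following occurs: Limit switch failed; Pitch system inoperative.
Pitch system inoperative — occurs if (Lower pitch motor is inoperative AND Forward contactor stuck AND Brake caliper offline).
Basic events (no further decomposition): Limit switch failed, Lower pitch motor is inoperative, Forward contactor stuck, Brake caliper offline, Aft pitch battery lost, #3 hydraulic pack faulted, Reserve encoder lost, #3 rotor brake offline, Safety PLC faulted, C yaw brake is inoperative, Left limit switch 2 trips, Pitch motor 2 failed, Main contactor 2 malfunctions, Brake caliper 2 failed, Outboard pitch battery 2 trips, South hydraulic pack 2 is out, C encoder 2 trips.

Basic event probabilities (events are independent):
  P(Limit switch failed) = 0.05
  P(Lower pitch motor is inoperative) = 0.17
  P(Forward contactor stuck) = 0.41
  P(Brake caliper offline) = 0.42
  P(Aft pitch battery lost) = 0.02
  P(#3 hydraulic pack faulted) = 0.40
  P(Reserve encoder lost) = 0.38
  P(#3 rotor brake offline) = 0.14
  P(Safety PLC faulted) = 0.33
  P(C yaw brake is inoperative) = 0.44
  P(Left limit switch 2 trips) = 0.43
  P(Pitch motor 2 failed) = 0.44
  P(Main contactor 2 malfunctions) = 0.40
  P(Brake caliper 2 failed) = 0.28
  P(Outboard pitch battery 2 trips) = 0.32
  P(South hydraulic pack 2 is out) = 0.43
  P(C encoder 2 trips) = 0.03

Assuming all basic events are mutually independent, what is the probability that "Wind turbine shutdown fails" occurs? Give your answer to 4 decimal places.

0.9125

P(Pitch system inoperative) [AND] = 0.17 × 0.41 × 0.42 = 0.029274
P(Converter path inoperative) [OR] = 1 − (1−0.05) × (1−0.029274) = 0.077810
P(Safety chain down) [AND] = 0.077810 × 0.02 × 0.40 × 0.38 = 0.000237
P(Emergency stop fails) [OR] = 1 − (1−0.33) × (1−0.44) = 0.624800
P(Rotor brake down) [AND] = 0.14 × 0.624800 × 0.43 = 0.037613
P(Yaw brake unavailable) [OR] = 1 − (1−0.44) × (1−0.40) = 0.664000
P(Pitch system 2 fails) [OR] = 1 − (1−0.664000) × (1−0.28) × (1−0.32) × (1−0.43) = 0.906232
P(Wind turbine shutdown fails) [OR] = 1 − (1−0.000237) × (1−0.037613) × (1−0.906232) × (1−0.03) = 0.912487
Rounded to 4 decimal places: P(Wind turbine shutdown fails) ≈ 0.9125.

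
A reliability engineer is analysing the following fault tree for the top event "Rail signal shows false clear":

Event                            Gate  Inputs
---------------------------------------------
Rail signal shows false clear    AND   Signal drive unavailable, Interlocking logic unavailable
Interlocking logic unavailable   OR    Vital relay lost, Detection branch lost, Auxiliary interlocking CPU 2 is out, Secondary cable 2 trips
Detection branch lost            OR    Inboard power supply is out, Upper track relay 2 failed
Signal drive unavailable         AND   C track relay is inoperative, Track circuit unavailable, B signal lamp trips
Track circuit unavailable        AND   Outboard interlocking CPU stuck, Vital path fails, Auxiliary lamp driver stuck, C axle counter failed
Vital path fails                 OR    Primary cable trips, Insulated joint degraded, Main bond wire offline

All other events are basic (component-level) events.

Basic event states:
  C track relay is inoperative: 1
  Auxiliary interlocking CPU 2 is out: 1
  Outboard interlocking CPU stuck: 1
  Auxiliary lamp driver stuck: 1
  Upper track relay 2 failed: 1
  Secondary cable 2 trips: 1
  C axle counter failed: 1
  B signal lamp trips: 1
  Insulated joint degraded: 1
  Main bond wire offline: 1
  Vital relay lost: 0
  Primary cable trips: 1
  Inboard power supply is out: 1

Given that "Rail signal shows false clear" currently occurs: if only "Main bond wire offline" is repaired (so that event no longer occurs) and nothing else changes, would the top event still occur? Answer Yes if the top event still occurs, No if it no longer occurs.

Yes

Counterfactual: set "Main bond wire offline" to not occurred.
Vital path fails [OR]: Primary cable trips=occurs, Insulated joint degraded=occurs, Main bond wire offline=not → at least one input occurs → occurs.
Track circuit unavailable [AND]: Outboard interlocking CPU stuck=occurs, Vital path fails=occurs, Auxiliary lamp driver stuck=occurs, C axle counter failed=occurs → all inputs occur → occurs.
Signal drive unavailable [AND]: C track relay is inoperative=occurs, Track circuit unavailable=occurs, B signal lamp trips=occurs → all inputs occur → occurs.
Detection branch lost [OR]: Inboard power supply is out=occurs, Upper track relay 2 failed=occurs → at least one input occurs → occurs.
Interlocking logic unavailable [OR]: Vital relay lost=not, Detection branch lost=occurs, Auxiliary interlocking CPU 2 is out=occurs, Secondary cable 2 trips=occurs → at least one input occurs → occurs.
Rail signal shows false clear [AND]: Signal drive unavailable=occurs, Interlocking logic unavailable=occurs → all inputs occur → occurs.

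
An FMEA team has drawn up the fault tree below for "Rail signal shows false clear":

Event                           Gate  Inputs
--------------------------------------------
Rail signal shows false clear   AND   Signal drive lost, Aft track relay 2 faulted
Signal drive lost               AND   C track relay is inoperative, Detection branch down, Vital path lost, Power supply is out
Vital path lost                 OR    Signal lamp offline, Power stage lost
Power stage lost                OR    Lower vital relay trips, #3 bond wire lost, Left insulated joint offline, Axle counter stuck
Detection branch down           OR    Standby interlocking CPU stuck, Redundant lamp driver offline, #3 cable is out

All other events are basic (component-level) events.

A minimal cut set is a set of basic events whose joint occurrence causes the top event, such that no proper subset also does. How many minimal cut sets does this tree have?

15

Detection branch down [OR]: union of children's cut sets → 3 cut set(s).
Power stage lost [OR]: union of children's cut sets → 4 cut set(s).
Vital path lost [OR]: union of children's cut sets → 5 cut set(s).
Signal drive lost [AND]: one cut set from each child combined → 1 × 3 × 5 × 1 = 15 cut set(s).
Rail signal shows false clear [AND]: one cut set from each child combined → 15 × 1 = 15 cut set(s).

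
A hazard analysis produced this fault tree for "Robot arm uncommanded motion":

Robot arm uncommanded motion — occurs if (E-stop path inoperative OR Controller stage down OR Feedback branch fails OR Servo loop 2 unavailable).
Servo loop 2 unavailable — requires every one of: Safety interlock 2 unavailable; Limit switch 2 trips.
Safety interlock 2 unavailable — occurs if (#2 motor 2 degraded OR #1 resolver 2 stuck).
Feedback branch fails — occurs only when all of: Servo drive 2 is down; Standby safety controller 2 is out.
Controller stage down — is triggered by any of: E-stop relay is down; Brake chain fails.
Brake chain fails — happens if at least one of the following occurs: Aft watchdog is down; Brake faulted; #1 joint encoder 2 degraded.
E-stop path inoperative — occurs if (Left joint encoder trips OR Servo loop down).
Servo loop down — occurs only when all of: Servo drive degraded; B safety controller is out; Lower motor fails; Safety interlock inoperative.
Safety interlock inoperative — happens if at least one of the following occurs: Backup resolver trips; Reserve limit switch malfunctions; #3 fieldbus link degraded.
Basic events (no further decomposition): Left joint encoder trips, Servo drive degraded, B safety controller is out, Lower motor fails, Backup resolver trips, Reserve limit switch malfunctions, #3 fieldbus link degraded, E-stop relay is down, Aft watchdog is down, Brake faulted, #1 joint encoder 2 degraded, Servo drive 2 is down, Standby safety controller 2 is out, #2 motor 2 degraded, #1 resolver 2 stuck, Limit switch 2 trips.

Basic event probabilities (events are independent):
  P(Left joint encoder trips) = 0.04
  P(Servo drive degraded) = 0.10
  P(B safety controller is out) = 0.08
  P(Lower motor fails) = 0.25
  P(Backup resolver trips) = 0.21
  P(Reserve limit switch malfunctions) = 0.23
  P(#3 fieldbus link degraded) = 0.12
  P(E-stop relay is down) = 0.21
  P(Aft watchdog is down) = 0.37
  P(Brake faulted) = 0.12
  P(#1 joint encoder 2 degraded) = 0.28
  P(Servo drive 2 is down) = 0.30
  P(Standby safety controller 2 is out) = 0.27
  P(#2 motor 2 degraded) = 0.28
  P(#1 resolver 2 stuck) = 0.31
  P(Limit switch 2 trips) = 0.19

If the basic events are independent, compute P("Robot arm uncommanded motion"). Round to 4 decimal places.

0.7486

P(Safety interlock inoperative) [OR] = 1 − (1−0.21) × (1−0.23) × (1−0.12) = 0.464696
P(Servo loop down) [AND] = 0.10 × 0.08 × 0.25 × 0.464696 = 0.000929
P(E-stop path inoperative) [OR] = 1 − (1−0.04) × (1−0.000929) = 0.040892
P(Brake chain fails) [OR] = 1 − (1−0.37) × (1−0.12) × (1−0.28) = 0.600832
P(Controller stage down) [OR] = 1 − (1−0.21) × (1−0.600832) = 0.684657
P(Feedback branch fails) [AND] = 0.30 × 0.27 = 0.081000
P(Safety interlock 2 unavailable) [OR] = 1 − (1−0.28) × (1−0.31) = 0.503200
P(Servo loop 2 unavailable) [AND] = 0.503200 × 0.19 = 0.095608
P(Robot arm uncommanded motion) [OR] = 1 − (1−0.040892) × (1−0.684657) × (1−0.081000) × (1−0.095608) = 0.748625
Rounded to 4 decimal places: P(Robot arm uncommanded motion) ≈ 0.7486.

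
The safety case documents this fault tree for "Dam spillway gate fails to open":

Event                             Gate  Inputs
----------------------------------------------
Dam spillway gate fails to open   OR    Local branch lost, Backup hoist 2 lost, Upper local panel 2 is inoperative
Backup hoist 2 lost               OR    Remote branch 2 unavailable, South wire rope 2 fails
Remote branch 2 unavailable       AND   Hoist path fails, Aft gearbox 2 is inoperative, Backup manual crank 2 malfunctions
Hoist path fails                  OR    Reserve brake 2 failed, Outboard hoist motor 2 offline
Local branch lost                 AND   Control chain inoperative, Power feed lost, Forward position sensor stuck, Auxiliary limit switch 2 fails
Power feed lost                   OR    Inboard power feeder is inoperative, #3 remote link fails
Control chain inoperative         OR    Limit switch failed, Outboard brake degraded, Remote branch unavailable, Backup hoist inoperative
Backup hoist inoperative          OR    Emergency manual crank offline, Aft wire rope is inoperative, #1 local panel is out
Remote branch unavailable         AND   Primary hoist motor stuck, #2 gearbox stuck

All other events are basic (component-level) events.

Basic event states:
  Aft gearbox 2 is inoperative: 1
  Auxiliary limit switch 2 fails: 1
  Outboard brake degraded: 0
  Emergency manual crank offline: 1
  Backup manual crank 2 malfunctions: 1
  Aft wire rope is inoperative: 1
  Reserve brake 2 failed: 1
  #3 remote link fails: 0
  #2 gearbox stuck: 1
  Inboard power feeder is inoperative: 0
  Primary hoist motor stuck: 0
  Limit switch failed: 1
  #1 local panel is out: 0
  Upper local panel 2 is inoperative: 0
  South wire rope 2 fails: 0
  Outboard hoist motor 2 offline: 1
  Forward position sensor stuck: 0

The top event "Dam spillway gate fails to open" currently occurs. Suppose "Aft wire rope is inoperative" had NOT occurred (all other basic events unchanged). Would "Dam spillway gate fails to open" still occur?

Counterfactual: set "Aft wire rope is inoperative" to not occurred.
Remote branch unavailable [AND]: Primary hoist motor stuck=not, #2 gearbox stuck=occurs → not all inputs occur → does not occur.
Backup hoist inoperative [OR]: Emergency manual crank offline=occurs, Aft wire rope is inoperative=not, #1 local panel is out=not → at least one input occurs → occurs.
Control chain inoperative [OR]: Limit switch failed=occurs, Outboard brake degraded=not, Remote branch unavailable=not, Backup hoist inoperative=occurs → at least one input occurs → occurs.
Power feed lost [OR]: Inboard power feeder is inoperative=not, #3 remote link fails=not → no input occurs → does not occur.
Local branch lost [AND]: Control chain inoperative=occurs, Power feed lost=not, Forward position sensor stuck=not, Auxiliary limit switch 2 fails=occurs → not all inputs occur → does not occur.
Hoist path fails [OR]: Reserve brake 2 failed=occurs, Outboard hoist motor 2 offline=occurs → at least one input occurs → occurs.
Remote branch 2 unavailable [AND]: Hoist path fails=occurs, Aft gearbox 2 is inoperative=occurs, Backup manual crank 2 malfunctions=occurs → all inputs occur → occurs.
Backup hoist 2 lost [OR]: Remote branch 2 unavailable=occurs, South wire rope 2 fails=not → at least one input occurs → occurs.
Dam spillway gate fails to open [OR]: Local branch lost=not, Backup hoist 2 lost=occurs, Upper local panel 2 is inoperative=not → at least one input occurs → occurs.

Yes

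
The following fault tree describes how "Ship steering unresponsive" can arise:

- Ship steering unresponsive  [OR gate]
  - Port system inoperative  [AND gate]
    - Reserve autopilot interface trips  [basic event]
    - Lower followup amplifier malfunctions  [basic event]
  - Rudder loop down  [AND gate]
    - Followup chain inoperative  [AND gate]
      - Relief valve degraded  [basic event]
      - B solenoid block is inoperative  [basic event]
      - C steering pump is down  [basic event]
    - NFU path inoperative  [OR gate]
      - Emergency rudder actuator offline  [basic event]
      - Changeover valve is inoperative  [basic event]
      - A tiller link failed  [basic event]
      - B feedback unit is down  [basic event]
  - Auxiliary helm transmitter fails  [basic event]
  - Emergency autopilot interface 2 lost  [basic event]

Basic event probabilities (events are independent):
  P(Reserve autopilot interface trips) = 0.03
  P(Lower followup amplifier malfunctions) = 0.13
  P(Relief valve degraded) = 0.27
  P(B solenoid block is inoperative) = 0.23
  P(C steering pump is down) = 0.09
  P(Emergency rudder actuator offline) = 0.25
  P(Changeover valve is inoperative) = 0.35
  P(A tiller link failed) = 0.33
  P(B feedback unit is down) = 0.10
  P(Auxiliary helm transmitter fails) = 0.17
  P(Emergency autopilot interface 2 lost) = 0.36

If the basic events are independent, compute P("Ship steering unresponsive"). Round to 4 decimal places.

P(Port system inoperative) [AND] = 0.03 × 0.13 = 0.003900
P(Followup chain inoperative) [AND] = 0.27 × 0.23 × 0.09 = 0.005589
P(NFU path inoperative) [OR] = 1 − (1−0.25) × (1−0.35) × (1−0.33) × (1−0.10) = 0.706038
P(Rudder loop down) [AND] = 0.005589 × 0.706038 = 0.003946
P(Ship steering unresponsive) [OR] = 1 − (1−0.003900) × (1−0.003946) × (1−0.17) × (1−0.36) = 0.472960
Rounded to 4 decimal places: P(Ship steering unresponsive) ≈ 0.4730.

0.4730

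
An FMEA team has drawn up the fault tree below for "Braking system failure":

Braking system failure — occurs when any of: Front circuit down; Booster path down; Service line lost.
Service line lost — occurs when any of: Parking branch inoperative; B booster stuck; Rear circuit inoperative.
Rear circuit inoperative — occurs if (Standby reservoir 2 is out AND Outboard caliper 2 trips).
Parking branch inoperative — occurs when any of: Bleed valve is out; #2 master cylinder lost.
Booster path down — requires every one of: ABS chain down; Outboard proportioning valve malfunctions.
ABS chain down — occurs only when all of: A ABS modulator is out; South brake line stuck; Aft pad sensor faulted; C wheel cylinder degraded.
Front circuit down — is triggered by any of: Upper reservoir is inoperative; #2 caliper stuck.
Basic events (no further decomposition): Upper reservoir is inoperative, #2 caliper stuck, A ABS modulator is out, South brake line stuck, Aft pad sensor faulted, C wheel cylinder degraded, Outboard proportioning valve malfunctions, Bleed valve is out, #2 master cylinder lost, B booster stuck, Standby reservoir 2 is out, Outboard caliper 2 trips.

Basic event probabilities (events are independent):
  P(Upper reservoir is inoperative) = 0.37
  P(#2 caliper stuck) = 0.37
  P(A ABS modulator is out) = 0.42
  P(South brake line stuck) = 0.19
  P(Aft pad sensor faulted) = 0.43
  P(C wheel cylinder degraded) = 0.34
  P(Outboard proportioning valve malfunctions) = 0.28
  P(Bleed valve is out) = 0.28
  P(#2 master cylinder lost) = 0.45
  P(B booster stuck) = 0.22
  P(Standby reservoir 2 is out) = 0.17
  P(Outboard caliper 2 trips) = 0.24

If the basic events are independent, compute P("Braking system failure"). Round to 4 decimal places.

0.8828

P(Front circuit down) [OR] = 1 − (1−0.37) × (1−0.37) = 0.603100
P(ABS chain down) [AND] = 0.42 × 0.19 × 0.43 × 0.34 = 0.011667
P(Booster path down) [AND] = 0.011667 × 0.28 = 0.003267
P(Parking branch inoperative) [OR] = 1 − (1−0.28) × (1−0.45) = 0.604000
P(Rear circuit inoperative) [AND] = 0.17 × 0.24 = 0.040800
P(Service line lost) [OR] = 1 − (1−0.604000) × (1−0.22) × (1−0.040800) = 0.703722
P(Braking system failure) [OR] = 1 − (1−0.603100) × (1−0.003267) × (1−0.703722) = 0.882791
Rounded to 4 decimal places: P(Braking system failure) ≈ 0.8828.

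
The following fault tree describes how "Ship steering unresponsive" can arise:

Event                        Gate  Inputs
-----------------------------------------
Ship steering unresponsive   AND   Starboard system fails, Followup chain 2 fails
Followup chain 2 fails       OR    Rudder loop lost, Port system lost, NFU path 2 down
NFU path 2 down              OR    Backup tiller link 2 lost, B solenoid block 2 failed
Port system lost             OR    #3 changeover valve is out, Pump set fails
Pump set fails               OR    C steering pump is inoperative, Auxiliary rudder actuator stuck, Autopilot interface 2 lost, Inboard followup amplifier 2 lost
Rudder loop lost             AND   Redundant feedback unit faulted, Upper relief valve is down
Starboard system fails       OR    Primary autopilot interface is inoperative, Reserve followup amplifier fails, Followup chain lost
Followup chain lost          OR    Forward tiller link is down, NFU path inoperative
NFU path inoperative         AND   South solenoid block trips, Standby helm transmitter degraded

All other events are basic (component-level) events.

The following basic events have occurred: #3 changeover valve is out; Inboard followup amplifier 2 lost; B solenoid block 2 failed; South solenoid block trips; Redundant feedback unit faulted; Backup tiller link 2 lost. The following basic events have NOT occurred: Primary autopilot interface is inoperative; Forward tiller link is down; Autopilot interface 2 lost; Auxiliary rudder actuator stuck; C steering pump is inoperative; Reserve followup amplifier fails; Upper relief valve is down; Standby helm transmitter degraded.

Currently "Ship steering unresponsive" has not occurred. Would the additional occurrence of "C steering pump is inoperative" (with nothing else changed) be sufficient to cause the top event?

No

Counterfactual: set "C steering pump is inoperative" to occurred.
NFU path inoperative [AND]: South solenoid block trips=occurs, Standby helm transmitter degraded=not → not all inputs occur → does not occur.
Followup chain lost [OR]: Forward tiller link is down=not, NFU path inoperative=not → no input occurs → does not occur.
Starboard system fails [OR]: Primary autopilot interface is inoperative=not, Reserve followup amplifier fails=not, Followup chain lost=not → no input occurs → does not occur.
Rudder loop lost [AND]: Redundant feedback unit faulted=occurs, Upper relief valve is down=not → not all inputs occur → does not occur.
Pump set fails [OR]: C steering pump is inoperative=occurs, Auxiliary rudder actuator stuck=not, Autopilot interface 2 lost=not, Inboard followup amplifier 2 lost=occurs → at least one input occurs → occurs.
Port system lost [OR]: #3 changeover valve is out=occurs, Pump set fails=occurs → at least one input occurs → occurs.
NFU path 2 down [OR]: Backup tiller link 2 lost=occurs, B solenoid block 2 failed=occurs → at least one input occurs → occurs.
Followup chain 2 fails [OR]: Rudder loop lost=not, Port system lost=occurs, NFU path 2 down=occurs → at least one input occurs → occurs.
Ship steering unresponsive [AND]: Starboard system fails=not, Followup chain 2 fails=occurs → not all inputs occur → does not occur.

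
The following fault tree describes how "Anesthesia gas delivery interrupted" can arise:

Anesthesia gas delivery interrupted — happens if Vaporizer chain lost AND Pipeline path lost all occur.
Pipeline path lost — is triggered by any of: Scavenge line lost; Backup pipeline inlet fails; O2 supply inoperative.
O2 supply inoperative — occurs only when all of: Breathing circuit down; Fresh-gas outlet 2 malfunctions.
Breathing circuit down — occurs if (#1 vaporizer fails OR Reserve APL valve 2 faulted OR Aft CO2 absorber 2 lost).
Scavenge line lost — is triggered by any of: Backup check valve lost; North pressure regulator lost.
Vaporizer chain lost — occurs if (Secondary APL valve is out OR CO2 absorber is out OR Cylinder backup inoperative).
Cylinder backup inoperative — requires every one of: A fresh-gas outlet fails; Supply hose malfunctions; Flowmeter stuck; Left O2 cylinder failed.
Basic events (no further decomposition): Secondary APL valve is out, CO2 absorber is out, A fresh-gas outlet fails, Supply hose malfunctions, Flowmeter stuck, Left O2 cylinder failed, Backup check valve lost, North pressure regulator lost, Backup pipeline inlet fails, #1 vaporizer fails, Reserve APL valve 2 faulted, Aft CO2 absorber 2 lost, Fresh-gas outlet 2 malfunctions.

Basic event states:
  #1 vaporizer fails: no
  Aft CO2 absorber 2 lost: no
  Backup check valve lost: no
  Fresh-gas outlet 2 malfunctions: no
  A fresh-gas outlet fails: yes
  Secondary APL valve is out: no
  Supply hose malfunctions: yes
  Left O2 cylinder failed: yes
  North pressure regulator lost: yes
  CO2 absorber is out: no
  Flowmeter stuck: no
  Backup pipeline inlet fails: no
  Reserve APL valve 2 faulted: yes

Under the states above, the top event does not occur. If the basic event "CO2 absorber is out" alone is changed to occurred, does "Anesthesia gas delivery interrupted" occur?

Counterfactual: set "CO2 absorber is out" to occurred.
Cylinder backup inoperative [AND]: A fresh-gas outlet fails=occurs, Supply hose malfunctions=occurs, Flowmeter stuck=not, Left O2 cylinder failed=occurs → not all inputs occur → does not occur.
Vaporizer chain lost [OR]: Secondary APL valve is out=not, CO2 absorber is out=occurs, Cylinder backup inoperative=not → at least one input occurs → occurs.
Scavenge line lost [OR]: Backup check valve lost=not, North pressure regulator lost=occurs → at least one input occurs → occurs.
Breathing circuit down [OR]: #1 vaporizer fails=not, Reserve APL valve 2 faulted=occurs, Aft CO2 absorber 2 lost=not → at least one input occurs → occurs.
O2 supply inoperative [AND]: Breathing circuit down=occurs, Fresh-gas outlet 2 malfunctions=not → not all inputs occur → does not occur.
Pipeline path lost [OR]: Scavenge line lost=occurs, Backup pipeline inlet fails=not, O2 supply inoperative=not → at least one input occurs → occurs.
Anesthesia gas delivery interrupted [AND]: Vaporizer chain lost=occurs, Pipeline path lost=occurs → all inputs occur → occurs.

Yes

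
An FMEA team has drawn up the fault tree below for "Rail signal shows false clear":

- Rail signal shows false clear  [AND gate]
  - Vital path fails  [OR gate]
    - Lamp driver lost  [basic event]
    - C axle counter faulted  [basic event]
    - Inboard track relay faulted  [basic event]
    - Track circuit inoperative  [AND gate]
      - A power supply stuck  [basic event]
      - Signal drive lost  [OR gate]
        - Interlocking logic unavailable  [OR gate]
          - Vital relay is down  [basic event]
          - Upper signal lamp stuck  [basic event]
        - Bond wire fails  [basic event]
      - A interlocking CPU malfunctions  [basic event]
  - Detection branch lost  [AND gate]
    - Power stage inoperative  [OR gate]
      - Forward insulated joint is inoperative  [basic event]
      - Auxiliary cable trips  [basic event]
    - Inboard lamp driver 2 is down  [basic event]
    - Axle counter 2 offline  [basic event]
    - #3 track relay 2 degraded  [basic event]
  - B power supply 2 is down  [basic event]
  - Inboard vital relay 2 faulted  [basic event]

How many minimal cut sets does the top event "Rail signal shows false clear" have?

Interlocking logic unavailable [OR]: union of children's cut sets → 2 cut set(s).
Signal drive lost [OR]: union of children's cut sets → 3 cut set(s).
Track circuit inoperative [AND]: one cut set from each child combined → 1 × 3 × 1 = 3 cut set(s).
Vital path fails [OR]: union of children's cut sets → 6 cut set(s).
Power stage inoperative [OR]: union of children's cut sets → 2 cut set(s).
Detection branch lost [AND]: one cut set from each child combined → 2 × 1 × 1 × 1 = 2 cut set(s).
Rail signal shows false clear [AND]: one cut set from each child combined → 6 × 2 × 1 × 1 = 12 cut set(s).

12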